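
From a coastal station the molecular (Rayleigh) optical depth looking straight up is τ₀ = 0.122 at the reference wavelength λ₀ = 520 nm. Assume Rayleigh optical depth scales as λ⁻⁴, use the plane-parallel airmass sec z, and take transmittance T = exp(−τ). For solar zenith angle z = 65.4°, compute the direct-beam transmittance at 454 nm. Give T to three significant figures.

sec 65.4° = 2.4022.
τ = 0.122 × (520/454)⁴ × 2.4022 = 0.122 × 1.7210 × 2.4022 = 0.5044.
T = exp(−0.5044) = 0.6039.

0.604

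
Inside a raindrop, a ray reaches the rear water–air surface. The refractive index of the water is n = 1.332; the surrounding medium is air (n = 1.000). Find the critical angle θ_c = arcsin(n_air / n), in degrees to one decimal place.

sin θ_c = n_air / n = 1.000 / 1.332 = 0.7508.
θ_c = arcsin(0.7508) = 48.66°.

48.7°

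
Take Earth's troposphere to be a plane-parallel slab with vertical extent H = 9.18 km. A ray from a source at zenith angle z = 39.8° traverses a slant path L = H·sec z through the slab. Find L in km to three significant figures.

11.9 km

sec z = 1/cos 39.8° = 1.3016.
L = 9.18 × 1.3016 = 11.949 km.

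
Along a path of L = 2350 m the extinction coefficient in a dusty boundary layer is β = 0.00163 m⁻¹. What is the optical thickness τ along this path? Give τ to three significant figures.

3.83

τ = β·L = 0.00163 × 2350 = 3.8305.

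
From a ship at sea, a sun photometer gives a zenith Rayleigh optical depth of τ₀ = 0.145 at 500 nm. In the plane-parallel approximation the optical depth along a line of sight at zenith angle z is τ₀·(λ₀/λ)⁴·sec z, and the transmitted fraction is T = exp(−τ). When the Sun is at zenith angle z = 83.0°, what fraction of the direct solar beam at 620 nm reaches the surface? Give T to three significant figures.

sec 83.0° = 8.2055.
τ = 0.145 × (500/620)⁴ × 8.2055 = 0.145 × 0.4230 × 8.2055 = 0.5033.
T = exp(−0.5033) = 0.6046.

0.605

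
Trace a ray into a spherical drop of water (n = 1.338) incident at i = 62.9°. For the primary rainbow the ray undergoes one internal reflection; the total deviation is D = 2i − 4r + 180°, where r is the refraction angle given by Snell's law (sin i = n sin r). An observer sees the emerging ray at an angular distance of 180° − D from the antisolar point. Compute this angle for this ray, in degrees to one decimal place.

sin r = sin 62.9° / 1.338 = 0.8902/1.338 = 0.6653; r = 41.71°.
D = 2·62.9° − 4·41.71° + 180° = 125.80° − 166.83° + 180° = 138.97°.
Angle from antisolar point = 180° − D = 41.03°.

41.0°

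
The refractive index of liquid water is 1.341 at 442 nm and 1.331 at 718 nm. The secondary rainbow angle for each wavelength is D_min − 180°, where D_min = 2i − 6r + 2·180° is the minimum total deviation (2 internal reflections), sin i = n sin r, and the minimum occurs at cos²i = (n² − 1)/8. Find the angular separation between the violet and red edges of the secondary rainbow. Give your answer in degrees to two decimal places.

2.60°

At 442 nm (n = 1.341): cos²i = 0.09979 → i = 71.586°, r = 45.034°, D_min = 232.966°, rainbow angle = 52.966°.
At 718 nm (n = 1.331): cos²i = 0.09645 → i = 71.907°, r = 45.575°, D_min = 230.365°, rainbow angle = 50.365°.
Angular width = |52.966° − 50.365°| = 2.601°.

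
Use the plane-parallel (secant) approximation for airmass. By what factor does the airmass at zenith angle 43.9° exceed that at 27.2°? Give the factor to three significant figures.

1.23

X(43.9°)/X(27.2°) = sec 43.9° / sec 27.2° = cos 27.2° / cos 43.9° = 0.8894/0.7206 = 1.2344.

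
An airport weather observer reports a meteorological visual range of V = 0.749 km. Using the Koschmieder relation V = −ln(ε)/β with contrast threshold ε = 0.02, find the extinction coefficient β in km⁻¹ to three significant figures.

β = −ln(0.02) / V = 3.912 / 0.749 = 5.2230 km⁻¹.

5.22 km⁻¹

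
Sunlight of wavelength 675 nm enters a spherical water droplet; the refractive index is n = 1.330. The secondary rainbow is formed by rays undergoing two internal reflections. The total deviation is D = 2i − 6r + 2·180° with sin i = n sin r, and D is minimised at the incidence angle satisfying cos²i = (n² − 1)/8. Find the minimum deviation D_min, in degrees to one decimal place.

cos²i = (1.76890 − 1)/8 = 0.09611; i = arccos(0.31002) = 71.940°.
sin r = sin 71.940°/1.330 = 0.71483; r = 45.630°.
D_min = 2·71.940° − 6·45.630° + 360° = 230.101°.

230.1°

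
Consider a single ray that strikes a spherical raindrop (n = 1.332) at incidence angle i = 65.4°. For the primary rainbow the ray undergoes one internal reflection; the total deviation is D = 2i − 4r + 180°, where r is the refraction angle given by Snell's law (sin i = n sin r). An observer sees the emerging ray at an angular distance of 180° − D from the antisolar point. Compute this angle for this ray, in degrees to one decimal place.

sin r = sin 65.4° / 1.332 = 0.9092/1.332 = 0.6826; r = 43.05°.
D = 2·65.4° − 4·43.05° + 180° = 130.80° − 172.19° + 180° = 138.61°.
Angle from antisolar point = 180° − D = 41.39°.

41.4°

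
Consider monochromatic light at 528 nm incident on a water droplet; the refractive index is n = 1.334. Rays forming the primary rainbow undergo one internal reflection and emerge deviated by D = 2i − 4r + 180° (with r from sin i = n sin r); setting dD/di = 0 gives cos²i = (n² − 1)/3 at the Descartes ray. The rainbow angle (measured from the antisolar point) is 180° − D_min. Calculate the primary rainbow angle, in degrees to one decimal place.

cos²i = (1.77956 − 1)/3 = 0.25985; i = arccos(0.50976) = 59.352°.
sin r = sin 59.352°/1.334 = 0.64492; r = 40.159°.
D_min = 2·59.352° − 4·40.159° + 180° = 138.067°.
Rainbow angle = 180° − D_min = 41.933°.

41.9°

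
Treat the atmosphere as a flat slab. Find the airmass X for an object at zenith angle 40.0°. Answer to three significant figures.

X = sec z = 1/cos 40.0° = 1/0.7660 = 1.3054.

1.31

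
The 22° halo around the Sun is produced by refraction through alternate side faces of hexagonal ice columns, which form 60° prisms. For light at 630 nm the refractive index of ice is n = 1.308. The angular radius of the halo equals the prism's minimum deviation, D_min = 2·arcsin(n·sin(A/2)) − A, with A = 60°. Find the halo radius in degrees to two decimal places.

n·sin(A/2) = 1.308 × sin 30° = 1.308 × 0.5000 = 0.6540.
D_min = 2·arcsin(0.6540) − 60° = 2 × 40.844° − 60° = 21.688°.

21.69°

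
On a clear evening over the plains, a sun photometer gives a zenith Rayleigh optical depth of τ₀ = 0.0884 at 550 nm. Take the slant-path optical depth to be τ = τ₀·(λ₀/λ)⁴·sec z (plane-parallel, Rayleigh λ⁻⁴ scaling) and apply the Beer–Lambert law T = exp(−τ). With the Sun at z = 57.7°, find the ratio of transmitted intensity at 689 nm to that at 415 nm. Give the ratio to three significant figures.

1.56

Airmass: sec 57.7° = 1.8714.
τ(689 nm) = 0.0884 × (550/689)⁴ × 1.8714 = 0.0884 × 0.4060 × 1.8714 = 0.0672.
τ(415 nm) = 0.0884 × (550/415)⁴ × 1.8714 = 0.0884 × 3.0850 × 1.8714 = 0.5104.
T(689)/T(415) = exp(τ_B − τ_A) = exp(0.4432) = 1.5577.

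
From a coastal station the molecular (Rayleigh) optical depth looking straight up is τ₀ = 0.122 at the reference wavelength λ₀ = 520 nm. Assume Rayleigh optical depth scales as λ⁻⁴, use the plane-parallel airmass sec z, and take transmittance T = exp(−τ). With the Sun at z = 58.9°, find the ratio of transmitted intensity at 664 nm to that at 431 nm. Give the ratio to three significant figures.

Airmass: sec 58.9° = 1.9360.
τ(664 nm) = 0.122 × (520/664)⁴ × 1.9360 = 0.122 × 0.3761 × 1.9360 = 0.0888.
τ(431 nm) = 0.122 × (520/431)⁴ × 1.9360 = 0.122 × 2.1189 × 1.9360 = 0.5005.
T(664)/T(431) = exp(τ_B − τ_A) = exp(0.4116) = 1.5093.

1.51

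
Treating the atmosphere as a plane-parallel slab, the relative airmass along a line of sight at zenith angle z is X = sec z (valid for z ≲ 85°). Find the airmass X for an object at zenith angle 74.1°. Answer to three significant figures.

X = sec z = 1/cos 74.1° = 1/0.2740 = 3.6502.

3.65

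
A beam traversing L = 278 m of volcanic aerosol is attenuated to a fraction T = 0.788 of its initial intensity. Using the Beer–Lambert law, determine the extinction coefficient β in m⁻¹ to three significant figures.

0.000857 m⁻¹

Beer–Lambert: T = exp(−βL) ⇒ β = −ln(T)/L = −ln(0.788)/278 = 0.2383/278 = 0.000857 m⁻¹.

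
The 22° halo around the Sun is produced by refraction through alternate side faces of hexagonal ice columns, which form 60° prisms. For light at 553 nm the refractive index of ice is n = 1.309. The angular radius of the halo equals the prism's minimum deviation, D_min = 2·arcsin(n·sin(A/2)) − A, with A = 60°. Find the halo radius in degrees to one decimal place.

n·sin(A/2) = 1.309 × sin 30° = 1.309 × 0.5000 = 0.6545.
D_min = 2·arcsin(0.6545) − 60° = 2 × 40.882° − 60° = 21.763°.

21.8°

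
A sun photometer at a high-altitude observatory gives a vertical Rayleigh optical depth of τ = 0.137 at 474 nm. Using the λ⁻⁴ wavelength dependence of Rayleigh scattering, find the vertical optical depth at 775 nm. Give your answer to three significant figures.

0.0192

τ(775 nm) = τ(474 nm) × (474/775)⁴ = 0.137 × (0.6116)⁴ = 0.137 × 0.1399 = 0.0192.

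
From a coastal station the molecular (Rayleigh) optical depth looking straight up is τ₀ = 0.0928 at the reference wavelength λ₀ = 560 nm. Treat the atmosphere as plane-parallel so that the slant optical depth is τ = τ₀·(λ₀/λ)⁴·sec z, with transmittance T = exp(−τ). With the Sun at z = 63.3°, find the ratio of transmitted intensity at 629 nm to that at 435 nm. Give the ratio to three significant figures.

1.55

Airmass: sec 63.3° = 2.2256.
τ(629 nm) = 0.0928 × (560/629)⁴ × 2.2256 = 0.0928 × 0.6283 × 2.2256 = 0.1298.
τ(435 nm) = 0.0928 × (560/435)⁴ × 2.2256 = 0.0928 × 2.7466 × 2.2256 = 0.5673.
T(629)/T(435) = exp(τ_B − τ_A) = exp(0.4375) = 1.5488.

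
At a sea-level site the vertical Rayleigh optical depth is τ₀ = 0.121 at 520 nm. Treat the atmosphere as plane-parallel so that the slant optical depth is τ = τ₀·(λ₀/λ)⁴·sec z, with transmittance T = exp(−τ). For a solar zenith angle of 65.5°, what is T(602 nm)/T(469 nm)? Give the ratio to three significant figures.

Airmass: sec 65.5° = 2.4114.
τ(602 nm) = 0.121 × (520/602)⁴ × 2.4114 = 0.121 × 0.5567 × 2.4114 = 0.1624.
τ(469 nm) = 0.121 × (520/469)⁴ × 2.4114 = 0.121 × 1.5112 × 2.4114 = 0.4409.
T(602)/T(469) = exp(τ_B − τ_A) = exp(0.2785) = 1.3212.

1.32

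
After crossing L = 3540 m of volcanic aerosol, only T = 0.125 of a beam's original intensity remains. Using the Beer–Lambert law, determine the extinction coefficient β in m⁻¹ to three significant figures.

0.000587 m⁻¹

Beer–Lambert: T = exp(−βL) ⇒ β = −ln(T)/L = −ln(0.125)/3540 = 2.0794/3540 = 0.0005874 m⁻¹.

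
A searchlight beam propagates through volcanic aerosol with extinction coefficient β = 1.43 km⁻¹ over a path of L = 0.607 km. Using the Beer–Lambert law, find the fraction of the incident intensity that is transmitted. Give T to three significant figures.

0.420

τ = β·L = 1.43 × 0.607 = 0.8680.
T = exp(−0.8680) = 0.4198.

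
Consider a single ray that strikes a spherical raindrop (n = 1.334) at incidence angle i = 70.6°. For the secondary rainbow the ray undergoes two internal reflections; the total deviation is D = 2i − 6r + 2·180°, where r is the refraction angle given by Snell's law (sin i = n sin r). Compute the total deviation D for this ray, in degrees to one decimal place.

sin r = sin 70.6° / 1.334 = 0.9432/1.334 = 0.7071; r = 45.00°.
D = 2·70.6° − 6·45.00° + 2·180° = 141.20° − 269.98° + 360° = 231.22°.

231.2°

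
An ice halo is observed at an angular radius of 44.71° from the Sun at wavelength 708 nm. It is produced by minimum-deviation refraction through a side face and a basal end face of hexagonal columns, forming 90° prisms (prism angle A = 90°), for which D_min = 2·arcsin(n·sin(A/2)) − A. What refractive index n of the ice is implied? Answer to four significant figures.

Rearranging: n = sin((D_min + A)/2) / sin(A/2).
(D_min + A)/2 = (44.71° + 90°)/2 = 67.355°.
n = sin 67.355° / sin 45° = 0.9229 / 0.7071 = 1.3052.

1.305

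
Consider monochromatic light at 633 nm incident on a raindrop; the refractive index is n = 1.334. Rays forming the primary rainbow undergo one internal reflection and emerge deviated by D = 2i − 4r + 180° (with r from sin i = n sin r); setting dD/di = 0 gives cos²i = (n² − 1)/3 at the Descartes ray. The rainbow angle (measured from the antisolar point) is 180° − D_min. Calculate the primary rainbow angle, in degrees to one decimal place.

41.9°

cos²i = (1.77956 − 1)/3 = 0.25985; i = arccos(0.50976) = 59.352°.
sin r = sin 59.352°/1.334 = 0.64492; r = 40.159°.
D_min = 2·59.352° − 4·40.159° + 180° = 138.067°.
Rainbow angle = 180° − D_min = 41.933°.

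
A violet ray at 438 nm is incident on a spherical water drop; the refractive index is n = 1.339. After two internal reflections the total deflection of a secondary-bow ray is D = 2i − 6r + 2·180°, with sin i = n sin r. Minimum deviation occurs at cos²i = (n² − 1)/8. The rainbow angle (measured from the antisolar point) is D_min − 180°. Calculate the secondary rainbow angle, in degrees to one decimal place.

cos²i = (1.79292 − 1)/8 = 0.09912; i = arccos(0.31483) = 71.650°.
sin r = sin 71.650°/1.339 = 0.70885; r = 45.141°.
D_min = 2·71.650° − 6·45.141° + 360° = 232.451°.
Rainbow angle = D_min − 180° = 52.451°.

52.5°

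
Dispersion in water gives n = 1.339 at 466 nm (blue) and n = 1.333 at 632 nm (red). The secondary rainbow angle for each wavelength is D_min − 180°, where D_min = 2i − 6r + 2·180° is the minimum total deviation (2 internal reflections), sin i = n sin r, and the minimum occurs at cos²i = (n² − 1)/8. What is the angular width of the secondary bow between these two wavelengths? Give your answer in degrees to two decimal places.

At 466 nm (n = 1.339): cos²i = 0.09912 → i = 71.650°, r = 45.141°, D_min = 232.451°, rainbow angle = 52.451°.
At 632 nm (n = 1.333): cos²i = 0.09711 → i = 71.843°, r = 45.466°, D_min = 230.891°, rainbow angle = 50.891°.
Angular width = |52.451° − 50.891°| = 1.560°.

1.56°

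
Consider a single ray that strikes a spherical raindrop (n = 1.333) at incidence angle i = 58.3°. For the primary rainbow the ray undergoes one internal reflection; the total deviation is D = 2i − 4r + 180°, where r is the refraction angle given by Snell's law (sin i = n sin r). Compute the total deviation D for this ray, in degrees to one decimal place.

sin r = sin 58.3° / 1.333 = 0.8508/1.333 = 0.6383; r = 39.66°.
D = 2·58.3° − 4·39.66° + 180° = 116.60° − 158.65° + 180° = 137.95°.

137.9°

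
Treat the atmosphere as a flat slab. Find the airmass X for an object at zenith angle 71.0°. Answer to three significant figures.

3.07

X = sec z = 1/cos 71.0° = 1/0.3256 = 3.0716.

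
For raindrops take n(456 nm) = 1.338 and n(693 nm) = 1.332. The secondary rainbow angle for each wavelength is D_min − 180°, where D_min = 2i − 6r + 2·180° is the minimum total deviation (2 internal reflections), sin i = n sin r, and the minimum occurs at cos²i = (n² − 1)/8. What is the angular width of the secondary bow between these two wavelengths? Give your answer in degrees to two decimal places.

At 456 nm (n = 1.338): cos²i = 0.09878 → i = 71.682°, r = 45.195°, D_min = 232.193°, rainbow angle = 52.193°.
At 693 nm (n = 1.332): cos²i = 0.09678 → i = 71.875°, r = 45.520°, D_min = 230.628°, rainbow angle = 50.628°.
Angular width = |52.193° − 50.628°| = 1.564°.

1.56°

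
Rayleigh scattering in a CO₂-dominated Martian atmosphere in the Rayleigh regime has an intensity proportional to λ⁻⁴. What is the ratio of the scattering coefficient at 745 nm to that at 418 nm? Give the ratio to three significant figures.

Rayleigh scattering ∝ λ⁻⁴, so the ratio of coefficients is the inverse fourth power of the wavelength ratio.
σ(745)/σ(418) = (418/745)⁴ = (0.5611)⁴ = 0.0991.

0.0991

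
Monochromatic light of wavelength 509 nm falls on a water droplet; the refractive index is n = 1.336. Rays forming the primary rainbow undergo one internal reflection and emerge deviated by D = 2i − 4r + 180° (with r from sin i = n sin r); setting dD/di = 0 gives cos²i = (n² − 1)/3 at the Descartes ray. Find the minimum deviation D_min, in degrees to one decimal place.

cos²i = (1.78490 − 1)/3 = 0.26163; i = arccos(0.51150) = 59.236°.
sin r = sin 59.236°/1.336 = 0.64318; r = 40.029°.
D_min = 2·59.236° − 4·40.029° + 180° = 138.356°.

138.4°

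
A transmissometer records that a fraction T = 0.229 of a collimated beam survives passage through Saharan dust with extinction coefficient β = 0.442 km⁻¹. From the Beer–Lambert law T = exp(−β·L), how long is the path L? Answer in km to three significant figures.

3.33 km

Beer–Lambert: T = exp(−βL) ⇒ L = −ln(T)/β = −ln(0.229)/0.442 = 1.4740/0.442 = 3.335 km.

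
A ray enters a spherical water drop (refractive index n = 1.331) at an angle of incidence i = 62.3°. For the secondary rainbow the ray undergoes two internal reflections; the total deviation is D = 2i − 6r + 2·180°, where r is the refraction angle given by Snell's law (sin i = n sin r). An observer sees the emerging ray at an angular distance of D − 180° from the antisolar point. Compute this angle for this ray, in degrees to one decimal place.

54.4°

sin r = sin 62.3° / 1.331 = 0.8854/1.331 = 0.6652; r = 41.70°.
D = 2·62.3° − 6·41.70° + 2·180° = 124.60° − 250.19° + 360° = 234.41°.
Angle from antisolar point = D − 180° = 54.41°.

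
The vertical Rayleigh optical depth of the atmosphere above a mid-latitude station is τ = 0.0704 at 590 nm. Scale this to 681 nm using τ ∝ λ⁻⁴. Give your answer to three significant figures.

τ(681 nm) = τ(590 nm) × (590/681)⁴ = 0.0704 × (0.8664)⁴ = 0.0704 × 0.5634 = 0.0397.

0.0397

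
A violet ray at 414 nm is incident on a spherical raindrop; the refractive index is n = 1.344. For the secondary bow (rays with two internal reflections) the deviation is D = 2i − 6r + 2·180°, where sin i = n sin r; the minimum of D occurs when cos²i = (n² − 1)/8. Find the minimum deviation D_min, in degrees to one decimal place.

233.7°

cos²i = (1.80634 − 1)/8 = 0.10079; i = arccos(0.31748) = 71.490°.
sin r = sin 71.490°/1.344 = 0.70555; r = 44.874°.
D_min = 2·71.490° − 6·44.874° + 360° = 233.733°.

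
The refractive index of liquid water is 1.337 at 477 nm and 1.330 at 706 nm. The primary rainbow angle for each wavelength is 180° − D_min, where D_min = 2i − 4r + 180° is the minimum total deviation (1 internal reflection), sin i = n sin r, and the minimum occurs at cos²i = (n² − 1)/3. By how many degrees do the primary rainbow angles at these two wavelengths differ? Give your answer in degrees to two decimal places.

At 477 nm (n = 1.337): cos²i = 0.26252 → i = 59.178°, r = 39.964°, D_min = 138.500°, rainbow angle = 41.500°.
At 706 nm (n = 1.330): cos²i = 0.25630 → i = 59.585°, r = 40.422°, D_min = 137.484°, rainbow angle = 42.516°.
Angular width = |41.500° − 42.516°| = 1.016°.

1.02°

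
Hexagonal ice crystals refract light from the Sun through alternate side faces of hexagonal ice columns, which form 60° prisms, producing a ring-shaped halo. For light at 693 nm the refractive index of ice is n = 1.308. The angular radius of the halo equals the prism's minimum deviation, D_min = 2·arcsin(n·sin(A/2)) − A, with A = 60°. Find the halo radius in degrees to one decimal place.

21.7°

n·sin(A/2) = 1.308 × sin 30° = 1.308 × 0.5000 = 0.6540.
D_min = 2·arcsin(0.6540) − 60° = 2 × 40.844° − 60° = 21.688°.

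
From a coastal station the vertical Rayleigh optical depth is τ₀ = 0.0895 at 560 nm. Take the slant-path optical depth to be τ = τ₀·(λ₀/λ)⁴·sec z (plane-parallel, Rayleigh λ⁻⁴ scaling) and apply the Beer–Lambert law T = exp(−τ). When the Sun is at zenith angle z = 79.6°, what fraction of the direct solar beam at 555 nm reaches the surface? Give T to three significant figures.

0.598

sec 79.6° = 5.5396.
τ = 0.0895 × (560/555)⁴ × 5.5396 = 0.0895 × 1.0365 × 5.5396 = 0.5139.
T = exp(−0.5139) = 0.5982.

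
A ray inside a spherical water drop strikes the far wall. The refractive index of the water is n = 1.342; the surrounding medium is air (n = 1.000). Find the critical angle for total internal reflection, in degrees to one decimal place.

sin θ_c = n_air / n = 1.000 / 1.342 = 0.7452.
θ_c = arcsin(0.7452) = 48.17°.

48.2°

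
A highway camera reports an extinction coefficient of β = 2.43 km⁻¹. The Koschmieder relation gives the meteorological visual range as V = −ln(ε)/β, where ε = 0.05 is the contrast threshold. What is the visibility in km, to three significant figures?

1.23 km

V = −ln(0.05) / 2.43 = 2.996 / 2.43 = 1.2328 km.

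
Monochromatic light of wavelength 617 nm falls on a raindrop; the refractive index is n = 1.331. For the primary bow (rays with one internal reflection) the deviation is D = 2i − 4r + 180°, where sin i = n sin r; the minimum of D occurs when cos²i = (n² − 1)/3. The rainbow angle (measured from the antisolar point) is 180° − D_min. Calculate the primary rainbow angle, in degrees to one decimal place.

cos²i = (1.77156 − 1)/3 = 0.25719; i = arccos(0.50714) = 59.527°.
sin r = sin 59.527°/1.331 = 0.64753; r = 40.356°.
D_min = 2·59.527° − 4·40.356° + 180° = 137.630°.
Rainbow angle = 180° − D_min = 42.370°.

42.4°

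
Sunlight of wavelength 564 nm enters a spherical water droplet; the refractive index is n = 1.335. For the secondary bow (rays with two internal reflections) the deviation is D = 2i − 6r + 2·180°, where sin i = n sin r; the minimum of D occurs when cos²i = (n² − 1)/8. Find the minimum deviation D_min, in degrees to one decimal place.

cos²i = (1.78222 − 1)/8 = 0.09778; i = arccos(0.31269) = 71.778°.
sin r = sin 71.778°/1.335 = 0.71150; r = 45.357°.
D_min = 2·71.778° − 6·45.357° + 360° = 231.414°.

231.4°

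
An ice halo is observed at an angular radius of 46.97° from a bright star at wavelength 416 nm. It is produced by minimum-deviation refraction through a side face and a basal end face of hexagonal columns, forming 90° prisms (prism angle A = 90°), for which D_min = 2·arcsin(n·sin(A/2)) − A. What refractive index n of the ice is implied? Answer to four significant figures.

1.316

Rearranging: n = sin((D_min + A)/2) / sin(A/2).
(D_min + A)/2 = (46.97° + 90°)/2 = 68.485°.
n = sin 68.485° / sin 45° = 0.9303 / 0.7071 = 1.3157.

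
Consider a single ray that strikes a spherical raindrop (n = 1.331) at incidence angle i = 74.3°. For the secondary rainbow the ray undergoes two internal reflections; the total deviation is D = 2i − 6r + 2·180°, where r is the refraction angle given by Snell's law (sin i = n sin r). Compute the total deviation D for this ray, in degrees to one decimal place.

sin r = sin 74.3° / 1.331 = 0.9627/1.331 = 0.7233; r = 46.33°.
D = 2·74.3° − 6·46.33° + 2·180° = 148.60° − 277.96° + 360° = 230.64°.

230.6°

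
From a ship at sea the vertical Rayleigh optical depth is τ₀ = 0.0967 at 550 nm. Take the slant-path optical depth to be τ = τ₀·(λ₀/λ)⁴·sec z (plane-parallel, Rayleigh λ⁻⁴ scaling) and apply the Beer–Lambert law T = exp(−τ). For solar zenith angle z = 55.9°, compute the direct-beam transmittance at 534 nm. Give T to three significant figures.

0.824

sec 55.9° = 1.7837.
τ = 0.0967 × (550/534)⁴ × 1.7837 = 0.0967 × 1.1253 × 1.7837 = 0.1941.
T = exp(−0.1941) = 0.8236.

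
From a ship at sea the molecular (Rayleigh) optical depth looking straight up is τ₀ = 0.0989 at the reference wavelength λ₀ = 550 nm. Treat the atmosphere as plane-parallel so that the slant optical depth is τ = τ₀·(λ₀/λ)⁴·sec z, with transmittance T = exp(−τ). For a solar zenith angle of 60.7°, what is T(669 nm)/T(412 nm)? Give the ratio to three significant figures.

1.73

Airmass: sec 60.7° = 2.0434.
τ(669 nm) = 0.0989 × (550/669)⁴ × 2.0434 = 0.0989 × 0.4568 × 2.0434 = 0.0923.
τ(412 nm) = 0.0989 × (550/412)⁴ × 2.0434 = 0.0989 × 3.1759 × 2.0434 = 0.6418.
T(669)/T(412) = exp(τ_B − τ_A) = exp(0.5495) = 1.7324.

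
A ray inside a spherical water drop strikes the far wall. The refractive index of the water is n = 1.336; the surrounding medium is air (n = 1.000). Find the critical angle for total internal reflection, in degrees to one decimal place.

sin θ_c = n_air / n = 1.000 / 1.336 = 0.7485.
θ_c = arcsin(0.7485) = 48.46°.

48.5°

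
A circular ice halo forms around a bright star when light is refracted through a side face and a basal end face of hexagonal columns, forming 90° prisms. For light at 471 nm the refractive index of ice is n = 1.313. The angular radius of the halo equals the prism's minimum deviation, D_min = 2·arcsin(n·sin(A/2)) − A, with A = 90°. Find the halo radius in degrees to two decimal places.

46.38°

n·sin(A/2) = 1.313 × sin 45° = 1.313 × 0.7071 = 0.9284.
D_min = 2·arcsin(0.9284) − 90° = 2 × 68.192° − 90° = 46.383°.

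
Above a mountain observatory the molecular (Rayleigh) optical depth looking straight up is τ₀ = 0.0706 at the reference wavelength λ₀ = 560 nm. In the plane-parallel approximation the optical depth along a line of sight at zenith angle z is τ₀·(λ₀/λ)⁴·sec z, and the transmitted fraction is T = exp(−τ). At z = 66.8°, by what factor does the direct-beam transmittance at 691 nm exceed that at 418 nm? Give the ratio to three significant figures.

Airmass: sec 66.8° = 2.5384.
τ(691 nm) = 0.0706 × (560/691)⁴ × 2.5384 = 0.0706 × 0.4314 × 2.5384 = 0.0773.
τ(418 nm) = 0.0706 × (560/418)⁴ × 2.5384 = 0.0706 × 3.2214 × 2.5384 = 0.5773.
T(691)/T(418) = exp(τ_B − τ_A) = exp(0.5000) = 1.6488.

1.65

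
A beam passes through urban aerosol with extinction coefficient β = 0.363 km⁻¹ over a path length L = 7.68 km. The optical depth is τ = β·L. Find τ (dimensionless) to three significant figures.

2.79

τ = β·L = 0.363 × 7.68 = 2.7878.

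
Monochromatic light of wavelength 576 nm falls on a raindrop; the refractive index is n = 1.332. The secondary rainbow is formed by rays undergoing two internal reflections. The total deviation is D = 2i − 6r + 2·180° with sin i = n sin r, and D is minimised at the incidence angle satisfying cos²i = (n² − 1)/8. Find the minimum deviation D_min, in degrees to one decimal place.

230.6°

cos²i = (1.77422 − 1)/8 = 0.09678; i = arccos(0.31109) = 71.875°.
sin r = sin 71.875°/1.332 = 0.71350; r = 45.520°.
D_min = 2·71.875° − 6·45.520° + 360° = 230.628°.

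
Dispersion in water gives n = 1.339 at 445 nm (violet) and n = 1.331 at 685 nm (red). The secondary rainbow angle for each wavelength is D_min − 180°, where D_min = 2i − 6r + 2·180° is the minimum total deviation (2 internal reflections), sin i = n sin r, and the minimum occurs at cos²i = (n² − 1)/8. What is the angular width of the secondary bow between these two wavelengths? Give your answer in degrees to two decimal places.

At 445 nm (n = 1.339): cos²i = 0.09912 → i = 71.650°, r = 45.141°, D_min = 232.451°, rainbow angle = 52.451°.
At 685 nm (n = 1.331): cos²i = 0.09645 → i = 71.907°, r = 45.575°, D_min = 230.365°, rainbow angle = 50.365°.
Angular width = |52.451° − 50.365°| = 2.086°.

2.09°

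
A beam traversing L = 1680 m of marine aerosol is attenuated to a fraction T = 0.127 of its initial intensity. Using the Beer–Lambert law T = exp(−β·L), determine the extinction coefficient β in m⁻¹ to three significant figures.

Beer–Lambert: T = exp(−βL) ⇒ β = −ln(T)/L = −ln(0.127)/1680 = 2.0636/1680 = 0.001228 m⁻¹.

0.00123 m⁻¹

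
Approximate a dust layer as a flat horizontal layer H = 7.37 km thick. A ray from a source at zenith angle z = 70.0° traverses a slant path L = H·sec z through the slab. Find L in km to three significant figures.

21.5 km

sec z = 1/cos 70.0° = 2.9238.
L = 7.37 × 2.9238 = 21.548 km.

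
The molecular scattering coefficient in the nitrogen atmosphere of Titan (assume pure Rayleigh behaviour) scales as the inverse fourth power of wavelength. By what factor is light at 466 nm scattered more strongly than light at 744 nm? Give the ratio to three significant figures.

6.50

Rayleigh scattering ∝ λ⁻⁴, so the ratio of coefficients is the inverse fourth power of the wavelength ratio.
σ(466)/σ(744) = (744/466)⁴ = (1.5966)⁴ = 6.498.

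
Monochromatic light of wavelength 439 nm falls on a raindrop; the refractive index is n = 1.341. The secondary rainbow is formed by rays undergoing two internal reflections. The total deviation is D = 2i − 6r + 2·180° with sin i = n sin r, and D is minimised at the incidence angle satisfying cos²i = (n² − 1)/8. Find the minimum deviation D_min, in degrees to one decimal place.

233.0°

cos²i = (1.79828 − 1)/8 = 0.09979; i = arccos(0.31589) = 71.586°.
sin r = sin 71.586°/1.341 = 0.70753; r = 45.034°.
D_min = 2·71.586° − 6·45.034° + 360° = 232.966°.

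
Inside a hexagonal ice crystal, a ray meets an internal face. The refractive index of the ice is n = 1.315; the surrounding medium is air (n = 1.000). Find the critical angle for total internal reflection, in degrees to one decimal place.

49.5°

sin θ_c = n_air / n = 1.000 / 1.315 = 0.7605.
θ_c = arcsin(0.7605) = 49.50°.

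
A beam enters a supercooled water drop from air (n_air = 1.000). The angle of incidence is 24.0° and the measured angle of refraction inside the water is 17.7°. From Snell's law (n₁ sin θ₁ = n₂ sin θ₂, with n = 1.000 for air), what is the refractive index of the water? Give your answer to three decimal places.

1.338

n = sin θ_i / sin θ_r = sin 24.0° / sin 17.7° = 0.4067 / 0.3040 = 1.3378.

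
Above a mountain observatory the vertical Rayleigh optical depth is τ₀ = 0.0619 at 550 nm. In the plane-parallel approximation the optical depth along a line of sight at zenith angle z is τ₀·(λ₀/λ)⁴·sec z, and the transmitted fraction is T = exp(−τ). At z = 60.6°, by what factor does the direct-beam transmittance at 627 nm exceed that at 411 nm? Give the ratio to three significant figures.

1.39

Airmass: sec 60.6° = 2.0371.
τ(627 nm) = 0.0619 × (550/627)⁴ × 2.0371 = 0.0619 × 0.5921 × 2.0371 = 0.0747.
τ(411 nm) = 0.0619 × (550/411)⁴ × 2.0371 = 0.0619 × 3.2069 × 2.0371 = 0.4044.
T(627)/T(411) = exp(τ_B − τ_A) = exp(0.3297) = 1.3906.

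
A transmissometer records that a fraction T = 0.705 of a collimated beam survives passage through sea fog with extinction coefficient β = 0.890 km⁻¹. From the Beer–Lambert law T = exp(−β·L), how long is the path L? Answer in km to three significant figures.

Beer–Lambert: T = exp(−βL) ⇒ L = −ln(T)/β = −ln(0.705)/0.890 = 0.3496/0.890 = 0.3928 km.

0.393 km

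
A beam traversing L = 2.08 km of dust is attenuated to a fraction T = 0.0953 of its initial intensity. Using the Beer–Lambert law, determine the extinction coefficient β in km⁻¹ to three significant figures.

1.13 km⁻¹

Beer–Lambert: T = exp(−βL) ⇒ β = −ln(T)/L = −ln(0.0953)/2.08 = 2.3507/2.08 = 1.13 km⁻¹.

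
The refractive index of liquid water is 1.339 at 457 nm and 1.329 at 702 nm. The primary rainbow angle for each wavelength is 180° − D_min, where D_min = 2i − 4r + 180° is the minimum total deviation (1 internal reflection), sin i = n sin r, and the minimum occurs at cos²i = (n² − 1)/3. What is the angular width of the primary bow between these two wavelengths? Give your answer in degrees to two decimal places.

1.45°

At 457 nm (n = 1.339): cos²i = 0.26431 → i = 59.062°, r = 39.834°, D_min = 138.786°, rainbow angle = 41.214°.
At 702 nm (n = 1.329): cos²i = 0.25541 → i = 59.643°, r = 40.487°, D_min = 137.337°, rainbow angle = 42.663°.
Angular width = |41.214° − 42.663°| = 1.450°.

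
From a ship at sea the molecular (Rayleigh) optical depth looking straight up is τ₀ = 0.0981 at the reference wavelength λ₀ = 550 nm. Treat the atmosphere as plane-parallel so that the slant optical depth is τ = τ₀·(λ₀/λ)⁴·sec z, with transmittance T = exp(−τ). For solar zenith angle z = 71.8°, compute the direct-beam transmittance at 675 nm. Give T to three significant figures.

0.871

sec 71.8° = 3.2017.
τ = 0.0981 × (550/675)⁴ × 3.2017 = 0.0981 × 0.4408 × 3.2017 = 0.1384.
T = exp(−0.1384) = 0.8707.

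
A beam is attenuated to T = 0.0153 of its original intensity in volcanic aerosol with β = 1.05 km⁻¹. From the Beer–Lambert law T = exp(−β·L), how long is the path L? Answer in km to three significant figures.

Beer–Lambert: T = exp(−βL) ⇒ L = −ln(T)/β = −ln(0.0153)/1.05 = 4.1799/1.05 = 3.981 km.

3.98 km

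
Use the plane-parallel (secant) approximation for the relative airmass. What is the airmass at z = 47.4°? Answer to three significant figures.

X = sec z = 1/cos 47.4° = 1/0.6769 = 1.4774.

1.48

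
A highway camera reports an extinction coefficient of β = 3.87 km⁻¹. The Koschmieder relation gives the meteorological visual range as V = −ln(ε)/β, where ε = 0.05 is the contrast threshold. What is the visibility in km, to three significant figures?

0.774 km

V = −ln(0.05) / 3.87 = 2.996 / 3.87 = 0.7741 km.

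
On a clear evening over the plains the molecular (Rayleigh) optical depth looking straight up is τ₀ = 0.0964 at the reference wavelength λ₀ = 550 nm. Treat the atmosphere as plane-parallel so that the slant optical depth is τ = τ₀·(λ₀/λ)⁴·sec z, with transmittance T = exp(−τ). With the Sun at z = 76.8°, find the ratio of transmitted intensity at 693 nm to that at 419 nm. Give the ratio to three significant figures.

Airmass: sec 76.8° = 4.3792.
τ(693 nm) = 0.0964 × (550/693)⁴ × 4.3792 = 0.0964 × 0.3968 × 4.3792 = 0.1675.
τ(419 nm) = 0.0964 × (550/419)⁴ × 4.3792 = 0.0964 × 2.9689 × 4.3792 = 1.2533.
T(693)/T(419) = exp(τ_B − τ_A) = exp(1.0858) = 2.9620.

2.96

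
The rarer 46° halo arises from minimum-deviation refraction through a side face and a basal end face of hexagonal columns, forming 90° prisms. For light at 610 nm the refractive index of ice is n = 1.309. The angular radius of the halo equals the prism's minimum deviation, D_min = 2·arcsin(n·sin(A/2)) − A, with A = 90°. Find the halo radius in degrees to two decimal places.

45.52°

n·sin(A/2) = 1.309 × sin 45° = 1.309 × 0.7071 = 0.9256.
D_min = 2·arcsin(0.9256) − 90° = 2 × 67.759° − 90° = 45.519°.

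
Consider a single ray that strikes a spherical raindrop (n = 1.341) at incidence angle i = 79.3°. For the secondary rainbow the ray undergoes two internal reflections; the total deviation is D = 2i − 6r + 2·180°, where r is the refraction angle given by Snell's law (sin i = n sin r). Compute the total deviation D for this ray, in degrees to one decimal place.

sin r = sin 79.3° / 1.341 = 0.9826/1.341 = 0.7327; r = 47.12°.
D = 2·79.3° − 6·47.12° + 2·180° = 158.60° − 282.70° + 360° = 235.90°.

235.9°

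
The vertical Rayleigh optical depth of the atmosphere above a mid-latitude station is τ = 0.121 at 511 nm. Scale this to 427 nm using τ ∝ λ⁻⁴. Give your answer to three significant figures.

0.248

τ(427 nm) = τ(511 nm) × (511/427)⁴ = 0.121 × (1.1967)⁴ = 0.121 × 2.0510 = 0.2482.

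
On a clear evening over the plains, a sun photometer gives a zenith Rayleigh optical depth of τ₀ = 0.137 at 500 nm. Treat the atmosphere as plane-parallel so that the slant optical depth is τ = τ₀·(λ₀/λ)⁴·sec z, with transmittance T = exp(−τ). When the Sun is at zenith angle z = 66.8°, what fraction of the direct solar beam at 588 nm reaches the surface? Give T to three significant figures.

sec 66.8° = 2.5384.
τ = 0.137 × (500/588)⁴ × 2.5384 = 0.137 × 0.5228 × 2.5384 = 0.1818.
T = exp(−0.1818) = 0.8337.

0.834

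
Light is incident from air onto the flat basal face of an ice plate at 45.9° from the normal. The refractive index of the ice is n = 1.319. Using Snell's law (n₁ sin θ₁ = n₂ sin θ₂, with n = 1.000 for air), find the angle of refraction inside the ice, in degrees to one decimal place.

33.0°

Snell: sin θ_r = sin θ_i / n = sin 45.9° / 1.319 = 0.7181 / 1.319 = 0.5444.
θ_r = arcsin(0.5444) = 32.99°.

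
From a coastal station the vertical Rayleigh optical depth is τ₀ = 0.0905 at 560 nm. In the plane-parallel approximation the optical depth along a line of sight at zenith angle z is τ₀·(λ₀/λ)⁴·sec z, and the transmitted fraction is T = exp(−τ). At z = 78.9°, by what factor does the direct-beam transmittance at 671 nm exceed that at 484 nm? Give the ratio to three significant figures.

1.85

Airmass: sec 78.9° = 5.1942.
τ(671 nm) = 0.0905 × (560/671)⁴ × 5.1942 = 0.0905 × 0.4851 × 5.1942 = 0.2281.
τ(484 nm) = 0.0905 × (560/484)⁴ × 5.1942 = 0.0905 × 1.7921 × 5.1942 = 0.8424.
T(671)/T(484) = exp(τ_B − τ_A) = exp(0.6144) = 1.8485.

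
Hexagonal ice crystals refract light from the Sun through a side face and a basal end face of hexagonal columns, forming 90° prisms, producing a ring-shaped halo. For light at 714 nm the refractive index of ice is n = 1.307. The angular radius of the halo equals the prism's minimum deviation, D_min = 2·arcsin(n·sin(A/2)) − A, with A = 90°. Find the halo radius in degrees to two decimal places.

45.09°

n·sin(A/2) = 1.307 × sin 45° = 1.307 × 0.7071 = 0.9242.
D_min = 2·arcsin(0.9242) − 90° = 2 × 67.546° − 90° = 45.093°.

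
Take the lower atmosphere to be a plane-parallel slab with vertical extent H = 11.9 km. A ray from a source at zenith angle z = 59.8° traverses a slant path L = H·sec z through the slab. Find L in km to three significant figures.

23.7 km

sec z = 1/cos 59.8° = 1.9880.
L = 11.9 × 1.9880 = 23.657 km.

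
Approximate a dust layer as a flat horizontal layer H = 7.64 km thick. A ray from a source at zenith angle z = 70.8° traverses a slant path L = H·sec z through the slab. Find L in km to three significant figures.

sec z = 1/cos 70.8° = 3.0407.
L = 7.64 × 3.0407 = 23.231 km.

23.2 km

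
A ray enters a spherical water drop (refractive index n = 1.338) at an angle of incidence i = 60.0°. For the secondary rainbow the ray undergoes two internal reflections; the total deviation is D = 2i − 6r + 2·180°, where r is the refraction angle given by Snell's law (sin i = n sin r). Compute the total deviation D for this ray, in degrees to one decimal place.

sin r = sin 60.0° / 1.338 = 0.8660/1.338 = 0.6473; r = 40.33°.
D = 2·60.0° − 6·40.33° + 2·180° = 120.00° − 242.01° + 360° = 237.99°.

238.0°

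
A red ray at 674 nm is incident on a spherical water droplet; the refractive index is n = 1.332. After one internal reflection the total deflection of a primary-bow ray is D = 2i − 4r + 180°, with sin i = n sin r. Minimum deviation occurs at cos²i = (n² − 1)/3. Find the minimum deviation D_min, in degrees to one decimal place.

137.8°

cos²i = (1.77422 − 1)/3 = 0.25807; i = arccos(0.50801) = 59.469°.
sin r = sin 59.469°/1.332 = 0.64666; r = 40.290°.
D_min = 2·59.469° − 4·40.290° + 180° = 137.776°.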